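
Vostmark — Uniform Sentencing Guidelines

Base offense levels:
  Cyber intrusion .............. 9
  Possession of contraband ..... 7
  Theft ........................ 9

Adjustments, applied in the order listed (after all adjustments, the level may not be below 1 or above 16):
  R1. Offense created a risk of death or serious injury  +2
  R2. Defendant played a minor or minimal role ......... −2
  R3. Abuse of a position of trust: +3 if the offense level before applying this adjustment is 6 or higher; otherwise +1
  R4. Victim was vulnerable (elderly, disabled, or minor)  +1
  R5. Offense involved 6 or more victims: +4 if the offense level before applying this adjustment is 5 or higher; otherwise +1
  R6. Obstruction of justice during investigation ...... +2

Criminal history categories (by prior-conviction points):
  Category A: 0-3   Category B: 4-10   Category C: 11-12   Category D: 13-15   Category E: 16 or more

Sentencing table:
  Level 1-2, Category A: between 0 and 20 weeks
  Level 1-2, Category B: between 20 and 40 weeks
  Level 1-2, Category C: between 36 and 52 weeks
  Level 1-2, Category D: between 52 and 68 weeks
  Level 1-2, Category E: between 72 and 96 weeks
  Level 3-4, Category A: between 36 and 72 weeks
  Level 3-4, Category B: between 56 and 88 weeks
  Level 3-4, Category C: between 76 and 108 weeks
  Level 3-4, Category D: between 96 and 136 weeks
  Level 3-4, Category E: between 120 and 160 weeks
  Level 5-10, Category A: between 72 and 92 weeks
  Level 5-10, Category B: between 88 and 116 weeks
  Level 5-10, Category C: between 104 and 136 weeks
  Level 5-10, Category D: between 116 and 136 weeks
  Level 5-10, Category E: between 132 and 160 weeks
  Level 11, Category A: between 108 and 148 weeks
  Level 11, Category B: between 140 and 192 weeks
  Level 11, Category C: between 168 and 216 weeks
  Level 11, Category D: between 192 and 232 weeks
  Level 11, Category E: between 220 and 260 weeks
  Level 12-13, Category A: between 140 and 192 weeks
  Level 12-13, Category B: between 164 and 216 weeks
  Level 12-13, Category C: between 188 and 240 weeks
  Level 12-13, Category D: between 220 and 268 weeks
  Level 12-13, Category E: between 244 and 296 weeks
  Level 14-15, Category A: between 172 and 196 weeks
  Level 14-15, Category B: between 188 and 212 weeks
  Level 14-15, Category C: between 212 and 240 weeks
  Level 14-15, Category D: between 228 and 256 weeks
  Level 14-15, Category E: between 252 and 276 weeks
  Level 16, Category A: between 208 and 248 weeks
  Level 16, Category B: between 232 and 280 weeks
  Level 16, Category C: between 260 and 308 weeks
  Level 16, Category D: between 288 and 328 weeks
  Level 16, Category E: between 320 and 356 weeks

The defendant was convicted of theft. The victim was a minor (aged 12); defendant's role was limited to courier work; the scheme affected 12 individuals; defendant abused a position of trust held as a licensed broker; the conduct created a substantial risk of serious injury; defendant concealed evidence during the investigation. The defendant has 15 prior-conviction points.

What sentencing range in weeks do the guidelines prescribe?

Base offense level for theft: 9.
R1 applies: 9 + 2 = 11.
R2 applies: 11 − 2 = 9.
R3 applies (level before this adjustment is 9 ≥ 6, so +3): 9 + 3 = 12.
R4 applies: 12 + 1 = 13.
R5 applies (level before this adjustment is 13 ≥ 5, so +4): 13 + 4 = 17.
R6 applies: 17 + 2 = 19.
Level 19 exceeds the maximum of 16; capped at 16.
Final offense level: 16.
Criminal history: 15 prior points → Category D (13-15).
Level 16 falls in the 16 band.
Grid: Level 16 × Category D = 288-328 weeks.

288-328 weeks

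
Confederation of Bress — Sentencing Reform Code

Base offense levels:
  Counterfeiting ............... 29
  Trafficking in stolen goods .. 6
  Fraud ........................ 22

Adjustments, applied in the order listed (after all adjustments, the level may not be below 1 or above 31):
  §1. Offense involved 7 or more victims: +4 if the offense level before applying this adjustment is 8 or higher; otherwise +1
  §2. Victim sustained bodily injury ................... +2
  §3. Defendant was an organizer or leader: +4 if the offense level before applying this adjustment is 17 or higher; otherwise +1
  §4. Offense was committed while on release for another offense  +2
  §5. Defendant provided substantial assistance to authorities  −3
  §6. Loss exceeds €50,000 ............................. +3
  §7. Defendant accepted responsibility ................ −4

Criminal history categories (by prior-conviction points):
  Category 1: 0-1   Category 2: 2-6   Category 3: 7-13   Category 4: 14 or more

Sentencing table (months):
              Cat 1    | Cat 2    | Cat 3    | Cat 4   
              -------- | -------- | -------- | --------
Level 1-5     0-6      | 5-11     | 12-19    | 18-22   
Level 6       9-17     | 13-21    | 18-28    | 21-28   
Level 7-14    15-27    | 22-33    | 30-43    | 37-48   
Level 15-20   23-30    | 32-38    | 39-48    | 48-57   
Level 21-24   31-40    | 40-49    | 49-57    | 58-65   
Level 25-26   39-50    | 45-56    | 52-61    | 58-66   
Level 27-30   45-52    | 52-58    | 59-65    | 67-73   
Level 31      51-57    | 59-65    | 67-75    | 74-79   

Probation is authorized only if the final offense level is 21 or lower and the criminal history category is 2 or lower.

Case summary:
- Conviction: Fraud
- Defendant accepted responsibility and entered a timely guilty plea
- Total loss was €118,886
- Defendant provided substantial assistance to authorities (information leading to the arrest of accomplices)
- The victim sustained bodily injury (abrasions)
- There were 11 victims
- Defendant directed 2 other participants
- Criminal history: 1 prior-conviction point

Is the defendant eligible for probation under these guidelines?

Base offense level for fraud: 22.
§1 applies (level before this adjustment is 22 ≥ 8, so +4): 22 + 4 = 26.
§2 applies: 26 + 2 = 28.
§3 applies (level before this adjustment is 28 ≥ 17, so +4): 28 + 4 = 32.
§4 does not apply.
§5 applies: 32 − 3 = 29.
§6 applies: 29 + 3 = 32.
§7 applies: 32 − 4 = 28.
Final offense level: 28.
Criminal history: 1 prior point → Category 1 (0-1).
Level 28 falls in the 27-30 band.
Grid: Level 27-30 × Category 1 = 45-52 months.
Probation check: level 28 > 21 and category 1 ≤ 2 → not eligible.

No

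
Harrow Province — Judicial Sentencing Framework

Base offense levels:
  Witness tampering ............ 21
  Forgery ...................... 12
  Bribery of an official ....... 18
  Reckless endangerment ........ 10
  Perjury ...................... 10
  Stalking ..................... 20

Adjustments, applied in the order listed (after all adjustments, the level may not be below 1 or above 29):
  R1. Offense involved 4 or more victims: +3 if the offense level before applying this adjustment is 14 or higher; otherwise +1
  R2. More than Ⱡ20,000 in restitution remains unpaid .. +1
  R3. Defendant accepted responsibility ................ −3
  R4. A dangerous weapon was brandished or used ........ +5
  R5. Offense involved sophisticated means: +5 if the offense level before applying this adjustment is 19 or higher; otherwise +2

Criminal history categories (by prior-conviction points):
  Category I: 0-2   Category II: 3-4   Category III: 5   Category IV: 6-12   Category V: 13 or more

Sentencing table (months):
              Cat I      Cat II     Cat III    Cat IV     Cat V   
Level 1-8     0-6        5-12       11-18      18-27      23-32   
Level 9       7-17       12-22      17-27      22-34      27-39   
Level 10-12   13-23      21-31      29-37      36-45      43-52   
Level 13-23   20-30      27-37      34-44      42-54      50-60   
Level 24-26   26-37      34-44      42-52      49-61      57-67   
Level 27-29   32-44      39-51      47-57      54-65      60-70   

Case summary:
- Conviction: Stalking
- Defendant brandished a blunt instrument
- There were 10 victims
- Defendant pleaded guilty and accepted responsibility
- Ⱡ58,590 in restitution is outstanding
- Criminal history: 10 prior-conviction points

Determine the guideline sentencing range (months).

49-61 months

Base offense level for stalking: 20.
R1 applies (level before this adjustment is 20 ≥ 14, so +3): 20 + 3 = 23.
R2 applies: 23 + 1 = 24.
R3 applies: 24 − 3 = 21.
R4 applies: 21 + 5 = 26.
R5 does not apply.
Final offense level: 26.
Criminal history: 10 prior points → Category IV (6-12).
Level 26 falls in the 24-26 band.
Grid: Level 24-26 × Category IV = 49-61 months.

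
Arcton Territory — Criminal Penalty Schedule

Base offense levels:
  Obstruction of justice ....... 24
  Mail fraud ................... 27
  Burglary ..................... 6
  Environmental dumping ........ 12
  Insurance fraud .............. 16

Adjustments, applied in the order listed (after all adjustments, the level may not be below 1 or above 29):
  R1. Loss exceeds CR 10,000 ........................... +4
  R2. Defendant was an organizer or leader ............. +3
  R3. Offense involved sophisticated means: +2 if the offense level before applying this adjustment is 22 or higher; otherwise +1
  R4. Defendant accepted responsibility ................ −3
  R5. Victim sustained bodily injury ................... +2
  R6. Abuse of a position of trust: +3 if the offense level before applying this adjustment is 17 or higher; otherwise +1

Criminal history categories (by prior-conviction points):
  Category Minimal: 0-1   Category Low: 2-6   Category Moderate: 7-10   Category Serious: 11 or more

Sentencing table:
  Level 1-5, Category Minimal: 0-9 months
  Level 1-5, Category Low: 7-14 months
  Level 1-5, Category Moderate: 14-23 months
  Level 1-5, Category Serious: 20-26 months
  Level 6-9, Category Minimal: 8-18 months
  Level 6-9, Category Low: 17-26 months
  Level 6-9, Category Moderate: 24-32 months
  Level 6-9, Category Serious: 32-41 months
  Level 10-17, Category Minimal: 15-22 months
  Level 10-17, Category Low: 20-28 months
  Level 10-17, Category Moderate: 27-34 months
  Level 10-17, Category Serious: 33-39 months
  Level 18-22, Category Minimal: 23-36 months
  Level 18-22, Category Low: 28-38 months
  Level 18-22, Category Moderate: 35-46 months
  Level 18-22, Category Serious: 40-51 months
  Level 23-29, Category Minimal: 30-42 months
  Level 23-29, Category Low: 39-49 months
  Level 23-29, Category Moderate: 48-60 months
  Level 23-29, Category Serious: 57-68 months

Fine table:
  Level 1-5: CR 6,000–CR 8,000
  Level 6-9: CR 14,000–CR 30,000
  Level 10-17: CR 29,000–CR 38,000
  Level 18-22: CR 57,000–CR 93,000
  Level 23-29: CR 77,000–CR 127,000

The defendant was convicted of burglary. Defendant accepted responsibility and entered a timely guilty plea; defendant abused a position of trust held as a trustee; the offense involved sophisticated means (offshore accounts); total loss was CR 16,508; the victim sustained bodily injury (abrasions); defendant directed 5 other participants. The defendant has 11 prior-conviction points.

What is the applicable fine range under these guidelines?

CR 29,000–CR 38,000

Base offense level for burglary: 6.
R1 applies: 6 + 4 = 10.
R2 applies: 10 + 3 = 13.
R3 applies (level before this adjustment is 13 < 22, so +1): 13 + 1 = 14.
R4 applies: 14 − 3 = 11.
R5 applies: 11 + 2 = 13.
R6 applies (level before this adjustment is 13 < 17, so +1): 13 + 1 = 14.
Final offense level: 14.
Level 14 falls in the 10-17 band.
Fine table: Level 10-17 → CR 29,000–CR 38,000.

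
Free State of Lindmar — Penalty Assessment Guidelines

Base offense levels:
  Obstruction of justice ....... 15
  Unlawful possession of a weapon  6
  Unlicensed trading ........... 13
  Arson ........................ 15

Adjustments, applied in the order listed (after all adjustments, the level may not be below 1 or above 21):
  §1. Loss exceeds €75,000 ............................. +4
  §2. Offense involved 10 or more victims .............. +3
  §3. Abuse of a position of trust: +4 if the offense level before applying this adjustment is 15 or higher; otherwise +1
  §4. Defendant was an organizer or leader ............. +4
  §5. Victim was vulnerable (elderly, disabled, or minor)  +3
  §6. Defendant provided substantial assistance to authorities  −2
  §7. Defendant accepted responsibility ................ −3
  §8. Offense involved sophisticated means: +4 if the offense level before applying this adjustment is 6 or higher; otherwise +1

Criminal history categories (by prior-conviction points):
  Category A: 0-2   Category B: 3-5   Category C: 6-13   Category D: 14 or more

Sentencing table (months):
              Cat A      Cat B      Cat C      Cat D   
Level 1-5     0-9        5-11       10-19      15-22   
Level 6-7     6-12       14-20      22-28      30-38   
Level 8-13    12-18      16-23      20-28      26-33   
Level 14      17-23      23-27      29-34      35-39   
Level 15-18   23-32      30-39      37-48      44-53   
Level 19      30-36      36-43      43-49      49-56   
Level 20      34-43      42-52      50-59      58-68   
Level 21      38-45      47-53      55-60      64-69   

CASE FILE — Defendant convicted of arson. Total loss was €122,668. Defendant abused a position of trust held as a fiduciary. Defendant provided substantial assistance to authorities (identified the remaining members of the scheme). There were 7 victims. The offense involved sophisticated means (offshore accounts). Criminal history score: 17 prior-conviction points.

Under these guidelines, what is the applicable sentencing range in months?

Base offense level for arson: 15.
§1 applies: 15 + 4 = 19.
§2 does not apply.
§3 applies (level before this adjustment is 19 ≥ 15, so +4): 19 + 4 = 23.
§4 does not apply.
§5 does not apply.
§6 applies: 23 − 2 = 21.
§8 applies (level before this adjustment is 21 ≥ 6, so +4): 21 + 4 = 25.
Level 25 exceeds the maximum of 21; capped at 21.
Final offense level: 21.
Criminal history: 17 prior points → Category D (14+).
Level 21 falls in the 21 band.
Grid: Level 21 × Category D = 64-69 months.

64-69 months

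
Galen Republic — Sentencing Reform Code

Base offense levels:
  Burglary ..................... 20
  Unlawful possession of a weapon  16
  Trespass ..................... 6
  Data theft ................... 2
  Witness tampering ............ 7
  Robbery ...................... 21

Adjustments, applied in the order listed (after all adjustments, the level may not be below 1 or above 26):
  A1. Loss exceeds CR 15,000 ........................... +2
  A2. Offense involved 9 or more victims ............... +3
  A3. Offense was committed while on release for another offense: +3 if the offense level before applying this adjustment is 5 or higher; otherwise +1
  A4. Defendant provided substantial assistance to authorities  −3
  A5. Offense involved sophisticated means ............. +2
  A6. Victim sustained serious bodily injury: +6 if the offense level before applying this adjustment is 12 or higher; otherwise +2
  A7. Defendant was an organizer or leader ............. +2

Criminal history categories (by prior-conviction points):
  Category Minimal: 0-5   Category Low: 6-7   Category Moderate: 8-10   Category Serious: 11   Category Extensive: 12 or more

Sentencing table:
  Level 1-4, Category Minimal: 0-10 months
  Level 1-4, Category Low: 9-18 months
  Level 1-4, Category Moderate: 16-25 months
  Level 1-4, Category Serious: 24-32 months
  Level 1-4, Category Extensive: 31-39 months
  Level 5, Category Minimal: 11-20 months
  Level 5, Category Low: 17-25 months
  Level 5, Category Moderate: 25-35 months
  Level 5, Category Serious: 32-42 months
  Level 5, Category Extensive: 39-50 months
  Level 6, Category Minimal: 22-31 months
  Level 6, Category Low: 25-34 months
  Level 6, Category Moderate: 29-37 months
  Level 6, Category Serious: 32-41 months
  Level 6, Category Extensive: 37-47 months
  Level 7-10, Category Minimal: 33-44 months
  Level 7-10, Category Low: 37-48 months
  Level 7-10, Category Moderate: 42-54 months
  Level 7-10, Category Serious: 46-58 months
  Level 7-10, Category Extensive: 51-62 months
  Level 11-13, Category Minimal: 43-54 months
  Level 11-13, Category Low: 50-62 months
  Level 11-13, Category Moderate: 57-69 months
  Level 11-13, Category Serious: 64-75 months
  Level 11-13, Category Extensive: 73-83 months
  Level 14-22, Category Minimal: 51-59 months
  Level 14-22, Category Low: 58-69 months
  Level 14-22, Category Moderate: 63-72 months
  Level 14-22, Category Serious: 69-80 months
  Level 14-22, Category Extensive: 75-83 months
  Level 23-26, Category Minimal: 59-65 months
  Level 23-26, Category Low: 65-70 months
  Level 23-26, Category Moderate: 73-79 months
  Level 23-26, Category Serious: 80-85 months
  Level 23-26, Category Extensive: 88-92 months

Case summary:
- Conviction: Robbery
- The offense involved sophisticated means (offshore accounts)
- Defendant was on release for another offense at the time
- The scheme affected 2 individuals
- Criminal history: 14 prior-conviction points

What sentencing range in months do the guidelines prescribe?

88-92 months

Base offense level for robbery: 21.
A1 does not apply.
A2 does not apply.
A3 applies (level before this adjustment is 21 ≥ 5, so +3): 21 + 3 = 24.
A4 does not apply.
A5 applies: 24 + 2 = 26.
A6 does not apply.
A7 does not apply.
Final offense level: 26.
Criminal history: 14 prior points → Category Extensive (12+).
Level 26 falls in the 23-26 band.
Grid: Level 23-26 × Category Extensive = 88-92 months.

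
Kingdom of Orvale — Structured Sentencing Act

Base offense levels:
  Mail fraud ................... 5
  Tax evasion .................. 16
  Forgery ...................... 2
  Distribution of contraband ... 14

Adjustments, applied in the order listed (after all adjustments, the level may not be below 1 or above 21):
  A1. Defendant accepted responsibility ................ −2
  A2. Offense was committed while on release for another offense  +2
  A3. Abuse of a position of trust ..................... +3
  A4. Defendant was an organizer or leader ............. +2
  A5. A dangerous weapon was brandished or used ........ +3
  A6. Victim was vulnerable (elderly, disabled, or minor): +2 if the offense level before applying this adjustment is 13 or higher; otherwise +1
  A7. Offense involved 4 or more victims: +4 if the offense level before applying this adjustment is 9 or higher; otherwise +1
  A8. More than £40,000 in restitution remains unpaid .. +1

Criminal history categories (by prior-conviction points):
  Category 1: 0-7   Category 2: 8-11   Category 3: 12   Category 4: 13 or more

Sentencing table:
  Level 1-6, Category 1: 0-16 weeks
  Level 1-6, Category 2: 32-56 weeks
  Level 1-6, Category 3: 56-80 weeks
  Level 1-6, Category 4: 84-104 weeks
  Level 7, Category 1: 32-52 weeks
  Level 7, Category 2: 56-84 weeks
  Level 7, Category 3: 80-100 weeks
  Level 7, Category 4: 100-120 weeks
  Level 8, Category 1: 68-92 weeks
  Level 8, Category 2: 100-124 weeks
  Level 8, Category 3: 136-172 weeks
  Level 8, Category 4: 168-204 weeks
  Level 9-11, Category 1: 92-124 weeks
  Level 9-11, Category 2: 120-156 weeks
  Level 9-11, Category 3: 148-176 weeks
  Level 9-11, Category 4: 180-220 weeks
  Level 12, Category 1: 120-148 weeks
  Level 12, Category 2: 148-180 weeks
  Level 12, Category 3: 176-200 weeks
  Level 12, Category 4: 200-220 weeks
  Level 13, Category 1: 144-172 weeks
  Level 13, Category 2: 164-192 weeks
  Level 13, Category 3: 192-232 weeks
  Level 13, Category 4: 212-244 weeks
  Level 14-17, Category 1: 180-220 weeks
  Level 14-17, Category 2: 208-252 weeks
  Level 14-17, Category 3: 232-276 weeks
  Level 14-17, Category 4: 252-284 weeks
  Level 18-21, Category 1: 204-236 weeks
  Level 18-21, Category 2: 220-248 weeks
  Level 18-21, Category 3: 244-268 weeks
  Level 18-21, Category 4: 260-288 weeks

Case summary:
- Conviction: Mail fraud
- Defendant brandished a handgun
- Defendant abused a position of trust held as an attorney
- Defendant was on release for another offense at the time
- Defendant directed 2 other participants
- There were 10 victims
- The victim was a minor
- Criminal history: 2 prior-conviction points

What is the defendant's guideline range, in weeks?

Base offense level for mail fraud: 5.
A2 applies: 5 + 2 = 7.
A3 applies: 7 + 3 = 10.
A4 applies: 10 + 2 = 12.
A5 applies: 12 + 3 = 15.
A6 applies (level before this adjustment is 15 ≥ 13, so +2): 15 + 2 = 17.
A7 applies (level before this adjustment is 17 ≥ 9, so +4): 17 + 4 = 21.
Final offense level: 21.
Criminal history: 2 prior points → Category 1 (0-7).
Level 21 falls in the 18-21 band.
Grid: Level 18-21 × Category 1 = 204-236 weeks.

204-236 weeks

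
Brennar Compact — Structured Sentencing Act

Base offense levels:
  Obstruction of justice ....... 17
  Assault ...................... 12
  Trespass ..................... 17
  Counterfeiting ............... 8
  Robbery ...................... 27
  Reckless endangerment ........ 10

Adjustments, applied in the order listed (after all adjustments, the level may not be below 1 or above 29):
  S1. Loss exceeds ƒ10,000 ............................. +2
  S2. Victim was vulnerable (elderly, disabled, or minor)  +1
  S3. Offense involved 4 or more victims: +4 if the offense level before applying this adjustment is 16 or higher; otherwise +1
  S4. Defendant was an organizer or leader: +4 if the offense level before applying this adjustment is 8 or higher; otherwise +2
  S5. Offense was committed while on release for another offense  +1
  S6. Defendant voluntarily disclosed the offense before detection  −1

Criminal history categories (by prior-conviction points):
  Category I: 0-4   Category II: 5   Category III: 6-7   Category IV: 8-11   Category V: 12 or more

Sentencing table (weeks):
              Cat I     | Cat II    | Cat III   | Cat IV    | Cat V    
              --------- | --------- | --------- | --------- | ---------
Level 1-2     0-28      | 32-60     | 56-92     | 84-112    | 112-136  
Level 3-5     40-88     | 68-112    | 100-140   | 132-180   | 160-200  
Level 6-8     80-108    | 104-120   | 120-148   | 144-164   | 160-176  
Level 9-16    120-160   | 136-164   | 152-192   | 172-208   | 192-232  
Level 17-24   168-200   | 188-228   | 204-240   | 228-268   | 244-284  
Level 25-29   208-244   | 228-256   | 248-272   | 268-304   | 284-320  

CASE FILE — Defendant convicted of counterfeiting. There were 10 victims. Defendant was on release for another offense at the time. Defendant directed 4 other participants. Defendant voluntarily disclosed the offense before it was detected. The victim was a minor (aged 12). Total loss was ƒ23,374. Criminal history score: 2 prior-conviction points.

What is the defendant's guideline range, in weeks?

Base offense level for counterfeiting: 8.
S1 applies: 8 + 2 = 10.
S2 applies: 10 + 1 = 11.
S3 applies (level before this adjustment is 11 < 16, so +1): 11 + 1 = 12.
S4 applies (level before this adjustment is 12 ≥ 8, so +4): 12 + 4 = 16.
S5 applies: 16 + 1 = 17.
S6 applies: 17 − 1 = 16.
Final offense level: 16.
Criminal history: 2 prior points → Category I (0-4).
Level 16 falls in the 9-16 band.
Grid: Level 9-16 × Category I = 120-160 weeks.

120-160 weeks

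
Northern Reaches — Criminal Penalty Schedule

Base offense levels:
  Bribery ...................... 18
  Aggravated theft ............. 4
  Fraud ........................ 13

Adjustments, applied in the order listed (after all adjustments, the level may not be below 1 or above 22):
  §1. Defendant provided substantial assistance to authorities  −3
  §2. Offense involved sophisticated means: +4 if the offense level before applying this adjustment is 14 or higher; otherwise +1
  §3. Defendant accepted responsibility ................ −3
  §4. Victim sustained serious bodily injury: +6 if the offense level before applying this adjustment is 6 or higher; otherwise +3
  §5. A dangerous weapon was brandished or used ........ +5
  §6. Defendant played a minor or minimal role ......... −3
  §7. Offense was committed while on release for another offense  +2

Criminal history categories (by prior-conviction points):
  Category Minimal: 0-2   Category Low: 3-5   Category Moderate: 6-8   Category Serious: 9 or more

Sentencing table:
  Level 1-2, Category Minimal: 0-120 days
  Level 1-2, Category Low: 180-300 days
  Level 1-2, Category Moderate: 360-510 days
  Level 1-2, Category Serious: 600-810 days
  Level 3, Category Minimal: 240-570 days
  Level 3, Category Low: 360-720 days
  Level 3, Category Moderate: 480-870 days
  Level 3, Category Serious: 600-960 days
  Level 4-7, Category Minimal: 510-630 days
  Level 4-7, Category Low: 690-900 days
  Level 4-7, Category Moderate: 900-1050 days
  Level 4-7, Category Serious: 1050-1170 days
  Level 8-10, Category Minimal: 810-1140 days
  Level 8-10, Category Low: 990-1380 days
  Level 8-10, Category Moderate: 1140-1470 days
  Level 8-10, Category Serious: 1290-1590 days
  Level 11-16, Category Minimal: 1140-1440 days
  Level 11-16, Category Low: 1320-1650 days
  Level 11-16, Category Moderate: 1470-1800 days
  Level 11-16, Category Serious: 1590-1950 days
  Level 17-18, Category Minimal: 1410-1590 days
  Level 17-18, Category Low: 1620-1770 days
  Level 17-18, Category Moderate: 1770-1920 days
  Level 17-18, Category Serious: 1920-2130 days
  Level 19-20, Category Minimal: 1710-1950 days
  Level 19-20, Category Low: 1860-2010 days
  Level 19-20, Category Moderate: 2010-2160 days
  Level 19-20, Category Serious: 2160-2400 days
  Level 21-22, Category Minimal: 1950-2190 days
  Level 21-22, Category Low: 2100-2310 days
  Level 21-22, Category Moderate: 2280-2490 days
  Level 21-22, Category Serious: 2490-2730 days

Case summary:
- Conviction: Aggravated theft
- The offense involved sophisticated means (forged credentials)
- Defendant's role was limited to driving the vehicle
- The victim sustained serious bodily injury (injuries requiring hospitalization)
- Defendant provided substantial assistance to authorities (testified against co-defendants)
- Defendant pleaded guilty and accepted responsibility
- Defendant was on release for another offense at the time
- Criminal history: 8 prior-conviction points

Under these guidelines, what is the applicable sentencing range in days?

360-510 days

Base offense level for aggravated theft: 4.
§1 applies: 4 − 3 = 1.
§2 applies (level before this adjustment is 1 < 14, so +1): 1 + 1 = 2.
§3 applies: 2 − 3 = -1.
§4 applies (level before this adjustment is -1 < 6, so +3): -1 + 3 = 2.
§5 does not apply.
§6 applies: 2 − 3 = -1.
§7 applies: -1 + 2 = 1.
Final offense level: 1.
Criminal history: 8 prior points → Category Moderate (6-8).
Level 1 falls in the 1-2 band.
Grid: Level 1-2 × Category Moderate = 360-510 days.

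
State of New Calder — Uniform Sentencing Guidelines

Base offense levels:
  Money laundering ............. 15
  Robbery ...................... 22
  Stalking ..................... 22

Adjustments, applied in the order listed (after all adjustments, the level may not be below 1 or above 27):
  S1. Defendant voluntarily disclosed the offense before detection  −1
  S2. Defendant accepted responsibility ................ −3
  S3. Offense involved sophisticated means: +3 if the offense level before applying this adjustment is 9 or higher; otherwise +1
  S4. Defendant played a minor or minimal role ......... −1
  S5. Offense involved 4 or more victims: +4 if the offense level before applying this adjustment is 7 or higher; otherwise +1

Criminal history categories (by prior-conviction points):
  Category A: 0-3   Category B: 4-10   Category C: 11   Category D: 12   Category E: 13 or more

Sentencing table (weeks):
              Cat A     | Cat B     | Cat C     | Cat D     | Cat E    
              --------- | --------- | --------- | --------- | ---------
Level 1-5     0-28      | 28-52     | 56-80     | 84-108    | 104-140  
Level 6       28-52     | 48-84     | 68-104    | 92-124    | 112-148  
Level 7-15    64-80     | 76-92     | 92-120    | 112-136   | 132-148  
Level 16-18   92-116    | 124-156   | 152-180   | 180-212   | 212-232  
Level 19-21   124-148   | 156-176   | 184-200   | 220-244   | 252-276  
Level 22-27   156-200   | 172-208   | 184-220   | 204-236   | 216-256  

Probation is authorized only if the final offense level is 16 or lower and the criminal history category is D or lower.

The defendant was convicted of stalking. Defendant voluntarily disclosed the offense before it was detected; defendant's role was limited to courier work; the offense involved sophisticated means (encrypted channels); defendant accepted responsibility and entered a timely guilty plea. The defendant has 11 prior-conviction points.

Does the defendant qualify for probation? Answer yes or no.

No

Base offense level for stalking: 22.
S1 applies: 22 − 1 = 21.
S2 applies: 21 − 3 = 18.
S3 applies (level before this adjustment is 18 ≥ 9, so +3): 18 + 3 = 21.
S4 applies: 21 − 1 = 20.
S5 does not apply.
Final offense level: 20.
Criminal history: 11 prior points → Category C (11).
Level 20 falls in the 19-21 band.
Grid: Level 19-21 × Category C = 184-200 weeks.
Probation check: level 20 > 16 and category C ≤ D → not eligible.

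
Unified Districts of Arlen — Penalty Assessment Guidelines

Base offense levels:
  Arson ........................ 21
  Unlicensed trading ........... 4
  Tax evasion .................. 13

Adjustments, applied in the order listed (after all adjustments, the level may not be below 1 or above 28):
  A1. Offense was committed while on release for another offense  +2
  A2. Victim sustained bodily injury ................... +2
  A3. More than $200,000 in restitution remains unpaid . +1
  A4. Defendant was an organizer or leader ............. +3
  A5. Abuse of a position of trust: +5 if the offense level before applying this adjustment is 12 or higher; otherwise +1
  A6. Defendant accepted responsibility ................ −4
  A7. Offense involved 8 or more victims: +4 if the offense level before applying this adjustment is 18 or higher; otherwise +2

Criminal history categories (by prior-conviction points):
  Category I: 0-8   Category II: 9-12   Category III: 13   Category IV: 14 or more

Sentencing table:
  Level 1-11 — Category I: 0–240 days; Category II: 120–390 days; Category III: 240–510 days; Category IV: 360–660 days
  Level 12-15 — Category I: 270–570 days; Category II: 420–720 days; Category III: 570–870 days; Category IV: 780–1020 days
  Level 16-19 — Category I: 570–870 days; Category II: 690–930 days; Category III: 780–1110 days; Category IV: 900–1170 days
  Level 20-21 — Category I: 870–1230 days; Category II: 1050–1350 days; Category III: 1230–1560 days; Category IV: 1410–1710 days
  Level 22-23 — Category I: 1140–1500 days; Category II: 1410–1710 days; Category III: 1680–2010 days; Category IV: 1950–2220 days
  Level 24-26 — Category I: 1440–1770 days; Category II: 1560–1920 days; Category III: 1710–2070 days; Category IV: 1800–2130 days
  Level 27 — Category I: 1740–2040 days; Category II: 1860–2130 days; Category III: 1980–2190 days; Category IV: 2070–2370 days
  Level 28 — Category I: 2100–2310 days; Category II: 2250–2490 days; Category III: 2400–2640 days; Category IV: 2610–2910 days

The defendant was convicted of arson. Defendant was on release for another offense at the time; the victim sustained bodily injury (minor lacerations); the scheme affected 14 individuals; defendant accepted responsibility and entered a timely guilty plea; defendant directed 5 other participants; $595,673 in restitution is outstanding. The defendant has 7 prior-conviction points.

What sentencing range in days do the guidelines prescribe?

2100-2310 days

Base offense level for arson: 21.
A1 applies: 21 + 2 = 23.
A2 applies: 23 + 2 = 25.
A3 applies: 25 + 1 = 26.
A4 applies: 26 + 3 = 29.
A6 applies: 29 − 4 = 25.
A7 applies (level before this adjustment is 25 ≥ 18, so +4): 25 + 4 = 29.
Level 29 exceeds the maximum of 28; capped at 28.
Final offense level: 28.
Criminal history: 7 prior points → Category I (0-8).
Level 28 falls in the 28 band.
Grid: Level 28 × Category I = 2100-2310 days.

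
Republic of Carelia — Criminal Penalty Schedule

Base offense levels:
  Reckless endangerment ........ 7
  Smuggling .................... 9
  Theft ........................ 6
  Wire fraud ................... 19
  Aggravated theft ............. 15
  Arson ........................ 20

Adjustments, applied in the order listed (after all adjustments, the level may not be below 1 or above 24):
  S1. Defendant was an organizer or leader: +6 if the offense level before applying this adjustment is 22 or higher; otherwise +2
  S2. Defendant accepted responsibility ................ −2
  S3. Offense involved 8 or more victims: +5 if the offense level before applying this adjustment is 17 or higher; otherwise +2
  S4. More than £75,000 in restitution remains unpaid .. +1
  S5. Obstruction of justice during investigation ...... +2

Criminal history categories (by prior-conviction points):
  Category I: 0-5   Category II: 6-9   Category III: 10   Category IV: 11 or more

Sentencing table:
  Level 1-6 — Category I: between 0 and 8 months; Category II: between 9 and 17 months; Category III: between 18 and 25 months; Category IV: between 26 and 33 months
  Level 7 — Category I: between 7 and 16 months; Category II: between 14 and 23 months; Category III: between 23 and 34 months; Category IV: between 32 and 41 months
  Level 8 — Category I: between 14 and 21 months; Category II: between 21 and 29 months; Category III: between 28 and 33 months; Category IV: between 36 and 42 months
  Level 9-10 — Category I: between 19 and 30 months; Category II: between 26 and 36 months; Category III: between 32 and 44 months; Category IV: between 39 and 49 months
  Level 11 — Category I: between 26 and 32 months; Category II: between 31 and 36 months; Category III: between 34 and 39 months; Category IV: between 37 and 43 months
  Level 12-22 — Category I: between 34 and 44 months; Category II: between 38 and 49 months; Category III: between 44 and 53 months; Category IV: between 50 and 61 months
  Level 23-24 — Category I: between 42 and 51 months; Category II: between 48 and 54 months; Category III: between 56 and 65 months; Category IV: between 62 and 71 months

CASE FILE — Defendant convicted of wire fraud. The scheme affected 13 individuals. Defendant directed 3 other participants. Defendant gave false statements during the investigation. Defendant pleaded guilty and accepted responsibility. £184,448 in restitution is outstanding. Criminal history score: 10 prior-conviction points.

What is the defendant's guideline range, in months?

Base offense level for wire fraud: 19.
S1 applies (level before this adjustment is 19 < 22, so +2): 19 + 2 = 21.
S2 applies: 21 − 2 = 19.
S3 applies (level before this adjustment is 19 ≥ 17, so +5): 19 + 5 = 24.
S4 applies: 24 + 1 = 25.
S5 applies: 25 + 2 = 27.
Level 27 exceeds the maximum of 24; capped at 24.
Final offense level: 24.
Criminal history: 10 prior points → Category III (10).
Level 24 falls in the 23-24 band.
Grid: Level 23-24 × Category III = 56-65 months.

56-65 months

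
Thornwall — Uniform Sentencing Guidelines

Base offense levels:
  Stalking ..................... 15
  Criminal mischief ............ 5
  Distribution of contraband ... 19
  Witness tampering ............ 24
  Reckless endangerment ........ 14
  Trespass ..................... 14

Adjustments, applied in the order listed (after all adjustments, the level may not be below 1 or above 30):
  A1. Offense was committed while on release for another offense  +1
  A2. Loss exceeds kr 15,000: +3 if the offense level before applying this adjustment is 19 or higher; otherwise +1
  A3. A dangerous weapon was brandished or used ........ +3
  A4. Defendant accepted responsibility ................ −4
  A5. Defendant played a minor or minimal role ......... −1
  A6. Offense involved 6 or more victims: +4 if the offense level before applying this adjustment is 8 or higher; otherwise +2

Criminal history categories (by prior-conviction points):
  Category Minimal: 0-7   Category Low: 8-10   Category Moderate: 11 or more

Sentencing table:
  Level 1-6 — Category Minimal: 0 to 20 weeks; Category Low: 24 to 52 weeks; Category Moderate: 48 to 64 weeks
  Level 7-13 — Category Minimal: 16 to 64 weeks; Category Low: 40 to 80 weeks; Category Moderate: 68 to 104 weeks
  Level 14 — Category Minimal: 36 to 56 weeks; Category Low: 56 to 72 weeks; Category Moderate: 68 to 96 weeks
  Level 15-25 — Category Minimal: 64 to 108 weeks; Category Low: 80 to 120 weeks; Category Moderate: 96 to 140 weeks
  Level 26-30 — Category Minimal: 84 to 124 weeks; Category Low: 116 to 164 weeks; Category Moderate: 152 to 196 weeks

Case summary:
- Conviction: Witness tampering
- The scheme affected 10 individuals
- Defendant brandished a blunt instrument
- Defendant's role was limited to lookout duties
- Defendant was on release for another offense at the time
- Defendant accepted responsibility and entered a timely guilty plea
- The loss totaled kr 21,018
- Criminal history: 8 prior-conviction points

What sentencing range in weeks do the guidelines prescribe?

Base offense level for witness tampering: 24.
A1 applies: 24 + 1 = 25.
A2 applies (level before this adjustment is 25 ≥ 19, so +3): 25 + 3 = 28.
A3 applies: 28 + 3 = 31.
A4 applies: 31 − 4 = 27.
A5 applies: 27 − 1 = 26.
A6 applies (level before this adjustment is 26 ≥ 8, so +4): 26 + 4 = 30.
Final offense level: 30.
Criminal history: 8 prior points → Category Low (8-10).
Level 30 falls in the 26-30 band.
Grid: Level 26-30 × Category Low = 116-164 weeks.

116-164 weeks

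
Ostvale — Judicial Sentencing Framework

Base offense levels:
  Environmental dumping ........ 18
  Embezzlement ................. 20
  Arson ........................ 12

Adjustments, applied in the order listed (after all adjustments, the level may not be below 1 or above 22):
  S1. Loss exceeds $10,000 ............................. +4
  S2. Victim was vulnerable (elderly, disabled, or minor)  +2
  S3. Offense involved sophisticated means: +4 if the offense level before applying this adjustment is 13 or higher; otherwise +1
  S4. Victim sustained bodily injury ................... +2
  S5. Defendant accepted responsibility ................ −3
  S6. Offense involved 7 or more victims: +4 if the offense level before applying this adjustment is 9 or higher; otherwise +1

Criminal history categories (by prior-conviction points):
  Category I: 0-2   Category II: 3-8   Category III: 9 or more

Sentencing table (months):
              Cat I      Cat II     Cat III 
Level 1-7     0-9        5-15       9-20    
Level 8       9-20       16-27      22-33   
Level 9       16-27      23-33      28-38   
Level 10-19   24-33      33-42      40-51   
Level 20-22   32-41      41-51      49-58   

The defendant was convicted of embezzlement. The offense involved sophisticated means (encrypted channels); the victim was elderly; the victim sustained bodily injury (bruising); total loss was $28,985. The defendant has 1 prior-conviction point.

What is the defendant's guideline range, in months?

Base offense level for embezzlement: 20.
S1 applies: 20 + 4 = 24.
S2 applies: 24 + 2 = 26.
S3 applies (level before this adjustment is 26 ≥ 13, so +4): 26 + 4 = 30.
S4 applies: 30 + 2 = 32.
Level 32 exceeds the maximum of 22; capped at 22.
Final offense level: 22.
Criminal history: 1 prior point → Category I (0-2).
Level 22 falls in the 20-22 band.
Grid: Level 20-22 × Category I = 32-41 months.

32-41 months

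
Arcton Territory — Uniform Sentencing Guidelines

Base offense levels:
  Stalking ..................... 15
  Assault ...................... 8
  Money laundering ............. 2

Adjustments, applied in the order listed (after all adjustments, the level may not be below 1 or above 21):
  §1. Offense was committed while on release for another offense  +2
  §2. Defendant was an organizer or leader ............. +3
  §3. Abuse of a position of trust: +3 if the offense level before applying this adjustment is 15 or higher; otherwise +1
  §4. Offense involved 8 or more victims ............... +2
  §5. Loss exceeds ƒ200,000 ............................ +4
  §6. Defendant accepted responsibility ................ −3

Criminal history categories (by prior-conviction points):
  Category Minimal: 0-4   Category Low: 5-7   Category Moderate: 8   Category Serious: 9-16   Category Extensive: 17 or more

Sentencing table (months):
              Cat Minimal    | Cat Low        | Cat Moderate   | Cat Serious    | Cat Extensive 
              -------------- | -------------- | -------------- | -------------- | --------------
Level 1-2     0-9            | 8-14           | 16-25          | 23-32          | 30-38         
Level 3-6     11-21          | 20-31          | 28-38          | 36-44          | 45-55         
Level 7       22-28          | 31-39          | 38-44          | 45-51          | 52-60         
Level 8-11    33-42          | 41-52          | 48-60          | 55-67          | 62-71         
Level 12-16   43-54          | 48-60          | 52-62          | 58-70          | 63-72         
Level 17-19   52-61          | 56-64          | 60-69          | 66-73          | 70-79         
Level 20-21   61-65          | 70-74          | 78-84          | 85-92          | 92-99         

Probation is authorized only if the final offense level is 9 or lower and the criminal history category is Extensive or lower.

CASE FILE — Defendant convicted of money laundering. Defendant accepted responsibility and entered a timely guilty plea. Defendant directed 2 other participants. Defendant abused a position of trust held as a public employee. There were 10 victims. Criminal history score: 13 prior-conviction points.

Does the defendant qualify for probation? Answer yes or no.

Yes

Base offense level for money laundering: 2.
§2 applies: 2 + 3 = 5.
§3 applies (level before this adjustment is 5 < 15, so +1): 5 + 1 = 6.
§4 applies: 6 + 2 = 8.
§5 does not apply.
§6 applies: 8 − 3 = 5.
Final offense level: 5.
Criminal history: 13 prior points → Category Serious (9-16).
Level 5 falls in the 3-6 band.
Grid: Level 3-6 × Category Serious = 36-44 months.
Probation check: level 5 ≤ 9 and category Serious ≤ Extensive → eligible.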